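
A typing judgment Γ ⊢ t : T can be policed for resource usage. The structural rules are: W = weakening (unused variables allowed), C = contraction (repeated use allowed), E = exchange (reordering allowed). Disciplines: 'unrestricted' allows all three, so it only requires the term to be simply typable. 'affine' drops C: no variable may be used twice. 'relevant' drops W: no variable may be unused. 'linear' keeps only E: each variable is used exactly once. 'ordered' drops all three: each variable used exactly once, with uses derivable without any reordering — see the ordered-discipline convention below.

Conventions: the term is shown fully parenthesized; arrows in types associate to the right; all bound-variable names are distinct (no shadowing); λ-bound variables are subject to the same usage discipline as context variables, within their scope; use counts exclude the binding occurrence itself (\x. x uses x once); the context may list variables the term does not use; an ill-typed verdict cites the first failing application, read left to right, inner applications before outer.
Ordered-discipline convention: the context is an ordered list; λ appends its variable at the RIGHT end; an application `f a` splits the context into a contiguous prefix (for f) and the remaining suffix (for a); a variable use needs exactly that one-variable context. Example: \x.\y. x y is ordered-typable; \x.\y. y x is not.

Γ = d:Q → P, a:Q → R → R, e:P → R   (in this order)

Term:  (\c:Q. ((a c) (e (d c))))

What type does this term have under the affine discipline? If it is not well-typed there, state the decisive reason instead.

not well-typed under affine — repeated use of c ×2
usage: d: 1; a: 1; e: 1; c (bound): 2
use order (left to right): a, c, e, d, c
typing: ✓ — Q → R
all disciplines: ordered ✗, linear ✗, affine ✗, relevant ✓, unrestricted ✓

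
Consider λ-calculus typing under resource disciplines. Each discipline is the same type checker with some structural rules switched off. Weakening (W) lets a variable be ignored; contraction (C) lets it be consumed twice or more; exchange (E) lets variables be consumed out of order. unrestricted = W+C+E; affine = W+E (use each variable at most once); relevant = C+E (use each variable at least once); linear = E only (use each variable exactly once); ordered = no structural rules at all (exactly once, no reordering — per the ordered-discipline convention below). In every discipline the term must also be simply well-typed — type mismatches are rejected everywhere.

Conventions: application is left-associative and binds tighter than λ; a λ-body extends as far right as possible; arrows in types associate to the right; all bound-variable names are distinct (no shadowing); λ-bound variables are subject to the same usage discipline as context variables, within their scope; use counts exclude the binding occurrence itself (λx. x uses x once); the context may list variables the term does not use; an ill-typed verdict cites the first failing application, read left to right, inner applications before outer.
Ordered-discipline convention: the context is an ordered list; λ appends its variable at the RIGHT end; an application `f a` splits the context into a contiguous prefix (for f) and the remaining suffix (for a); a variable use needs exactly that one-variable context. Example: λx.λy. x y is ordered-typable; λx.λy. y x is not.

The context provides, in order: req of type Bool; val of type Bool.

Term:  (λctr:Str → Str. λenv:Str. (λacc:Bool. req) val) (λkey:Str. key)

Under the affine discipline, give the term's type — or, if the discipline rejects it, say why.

term : Str → Bool
usage: req ×1; val ×1; ctr (λ-bound) ×0; env (λ-bound) ×0; acc (λ-bound) ×0; key (λ-bound) ×1
use order (left to right): req, val, key
typing: ✓ — Str → Bool
per-discipline verdicts: ordered ✗; linear ✗; affine ✓; relevant ✗; unrestricted ✓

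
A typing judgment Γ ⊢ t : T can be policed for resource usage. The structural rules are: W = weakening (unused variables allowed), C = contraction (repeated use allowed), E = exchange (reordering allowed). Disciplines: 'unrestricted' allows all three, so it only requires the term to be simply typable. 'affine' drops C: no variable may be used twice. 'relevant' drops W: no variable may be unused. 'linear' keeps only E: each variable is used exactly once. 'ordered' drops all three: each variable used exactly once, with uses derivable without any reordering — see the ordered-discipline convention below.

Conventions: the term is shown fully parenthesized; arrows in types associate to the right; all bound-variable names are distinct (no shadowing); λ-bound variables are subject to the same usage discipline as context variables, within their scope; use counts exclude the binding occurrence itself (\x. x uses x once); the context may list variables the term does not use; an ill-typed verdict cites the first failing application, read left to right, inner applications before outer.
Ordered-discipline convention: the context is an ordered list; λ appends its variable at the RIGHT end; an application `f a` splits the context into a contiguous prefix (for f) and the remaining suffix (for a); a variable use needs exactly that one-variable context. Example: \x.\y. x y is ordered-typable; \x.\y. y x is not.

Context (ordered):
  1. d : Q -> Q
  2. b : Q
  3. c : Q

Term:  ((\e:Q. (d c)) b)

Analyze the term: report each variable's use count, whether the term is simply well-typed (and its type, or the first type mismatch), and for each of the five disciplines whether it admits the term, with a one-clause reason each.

use counts: d=1; b=1; c=1; e [bound]=0
order of uses: d, c, b
typing: well-typed — term : Q
ordered ✗ (e left unused)
linear ✗ (e left unused)
affine ✓ (none of d, b, c, e used more than once)
relevant ✗ (e left unused)
unrestricted ✓ (simply typable at Q; W, C, E all held)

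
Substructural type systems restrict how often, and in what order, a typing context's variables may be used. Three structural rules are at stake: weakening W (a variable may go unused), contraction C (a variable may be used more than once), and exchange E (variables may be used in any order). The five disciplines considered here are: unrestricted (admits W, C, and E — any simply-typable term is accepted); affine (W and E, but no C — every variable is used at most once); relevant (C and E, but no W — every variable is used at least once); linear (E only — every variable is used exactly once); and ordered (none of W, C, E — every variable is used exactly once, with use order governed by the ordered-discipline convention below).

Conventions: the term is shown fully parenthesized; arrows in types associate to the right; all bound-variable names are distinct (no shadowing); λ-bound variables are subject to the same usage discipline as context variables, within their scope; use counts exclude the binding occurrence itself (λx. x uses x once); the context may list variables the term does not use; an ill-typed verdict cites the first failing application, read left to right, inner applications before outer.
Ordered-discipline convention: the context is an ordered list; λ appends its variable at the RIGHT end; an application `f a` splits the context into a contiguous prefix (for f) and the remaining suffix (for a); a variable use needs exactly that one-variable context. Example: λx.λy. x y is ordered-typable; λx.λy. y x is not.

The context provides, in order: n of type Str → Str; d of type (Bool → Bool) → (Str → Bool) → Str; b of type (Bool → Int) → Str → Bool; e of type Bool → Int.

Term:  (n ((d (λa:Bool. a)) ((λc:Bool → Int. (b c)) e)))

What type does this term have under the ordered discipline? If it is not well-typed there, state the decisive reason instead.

term : Str
counts: n: 1×, d: 1×, b: 1×, e: 1×, a (bound): 1×, c (bound): 1×
use order (left to right): n, d, a, b, c, e
typing: ✓ — Str
summary: ordered ✓, linear ✓, affine ✓, relevant ✓, unrestricted ✓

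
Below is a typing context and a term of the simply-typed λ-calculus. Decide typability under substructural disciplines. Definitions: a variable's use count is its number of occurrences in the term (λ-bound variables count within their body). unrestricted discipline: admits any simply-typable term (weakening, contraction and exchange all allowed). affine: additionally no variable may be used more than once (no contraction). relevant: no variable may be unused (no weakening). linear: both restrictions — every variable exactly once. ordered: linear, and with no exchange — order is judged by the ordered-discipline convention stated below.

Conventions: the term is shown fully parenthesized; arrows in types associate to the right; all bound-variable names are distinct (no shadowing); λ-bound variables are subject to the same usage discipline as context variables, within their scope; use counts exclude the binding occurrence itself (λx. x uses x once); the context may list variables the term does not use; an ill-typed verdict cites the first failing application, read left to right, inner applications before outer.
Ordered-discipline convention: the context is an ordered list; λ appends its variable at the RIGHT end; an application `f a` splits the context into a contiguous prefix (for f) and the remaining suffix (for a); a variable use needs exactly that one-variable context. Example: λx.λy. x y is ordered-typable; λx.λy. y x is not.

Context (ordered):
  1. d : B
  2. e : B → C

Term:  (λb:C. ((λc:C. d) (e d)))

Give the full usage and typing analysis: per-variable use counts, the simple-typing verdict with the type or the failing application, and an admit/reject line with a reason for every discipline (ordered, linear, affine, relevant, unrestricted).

usage: d: 2×, e: 1×, b [bound]: 0×, c [bound]: 0×
left-to-right use order: d, e, d
typing: well-typed at C → B
ordered: ✗ — needs contraction — d ×2; needs weakening: b, c unused
linear: ✗ — needs contraction — d ×2; needs weakening: b, c unused
affine: ✗ — needs contraction — d ×2
relevant: ✗ — needs weakening: b, c unused
unrestricted: ✓ — simply typable at C → B; W, C, E all held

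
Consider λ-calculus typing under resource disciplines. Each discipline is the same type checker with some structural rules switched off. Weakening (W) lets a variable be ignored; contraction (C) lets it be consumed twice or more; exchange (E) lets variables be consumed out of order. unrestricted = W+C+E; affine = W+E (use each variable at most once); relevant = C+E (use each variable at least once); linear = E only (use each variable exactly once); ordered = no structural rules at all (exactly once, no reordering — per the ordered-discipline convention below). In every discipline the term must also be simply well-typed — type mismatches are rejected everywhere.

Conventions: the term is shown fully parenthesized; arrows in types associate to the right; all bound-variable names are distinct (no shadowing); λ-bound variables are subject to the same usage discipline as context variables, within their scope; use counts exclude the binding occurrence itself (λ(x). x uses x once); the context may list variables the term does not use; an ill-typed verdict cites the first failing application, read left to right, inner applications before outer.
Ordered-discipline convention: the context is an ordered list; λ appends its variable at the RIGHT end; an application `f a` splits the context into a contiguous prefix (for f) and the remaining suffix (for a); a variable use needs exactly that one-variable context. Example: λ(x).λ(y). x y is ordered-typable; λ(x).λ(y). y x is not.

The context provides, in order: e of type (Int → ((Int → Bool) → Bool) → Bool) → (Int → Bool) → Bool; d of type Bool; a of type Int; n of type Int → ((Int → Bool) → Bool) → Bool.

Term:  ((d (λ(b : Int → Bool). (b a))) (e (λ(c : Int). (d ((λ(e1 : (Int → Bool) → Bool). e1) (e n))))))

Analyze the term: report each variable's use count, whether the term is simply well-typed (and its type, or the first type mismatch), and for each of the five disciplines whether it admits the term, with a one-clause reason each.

variable uses: e: 2; d: 2; a: 1; n: 1; b (λ-bound): 1; c (λ-bound): 0; e1 (λ-bound): 1
uses in reading order: d, b, a, e, d, e1, e, n
typing: ill-typed: applying a non-function (Bool)
ordered: ✗, the type mismatch rejects it
linear: ✗, not simply typable
affine: ✗, fails simple typing
relevant: ✗, a type mismatch blocks all five
unrestricted: ✗, the type mismatch rejects it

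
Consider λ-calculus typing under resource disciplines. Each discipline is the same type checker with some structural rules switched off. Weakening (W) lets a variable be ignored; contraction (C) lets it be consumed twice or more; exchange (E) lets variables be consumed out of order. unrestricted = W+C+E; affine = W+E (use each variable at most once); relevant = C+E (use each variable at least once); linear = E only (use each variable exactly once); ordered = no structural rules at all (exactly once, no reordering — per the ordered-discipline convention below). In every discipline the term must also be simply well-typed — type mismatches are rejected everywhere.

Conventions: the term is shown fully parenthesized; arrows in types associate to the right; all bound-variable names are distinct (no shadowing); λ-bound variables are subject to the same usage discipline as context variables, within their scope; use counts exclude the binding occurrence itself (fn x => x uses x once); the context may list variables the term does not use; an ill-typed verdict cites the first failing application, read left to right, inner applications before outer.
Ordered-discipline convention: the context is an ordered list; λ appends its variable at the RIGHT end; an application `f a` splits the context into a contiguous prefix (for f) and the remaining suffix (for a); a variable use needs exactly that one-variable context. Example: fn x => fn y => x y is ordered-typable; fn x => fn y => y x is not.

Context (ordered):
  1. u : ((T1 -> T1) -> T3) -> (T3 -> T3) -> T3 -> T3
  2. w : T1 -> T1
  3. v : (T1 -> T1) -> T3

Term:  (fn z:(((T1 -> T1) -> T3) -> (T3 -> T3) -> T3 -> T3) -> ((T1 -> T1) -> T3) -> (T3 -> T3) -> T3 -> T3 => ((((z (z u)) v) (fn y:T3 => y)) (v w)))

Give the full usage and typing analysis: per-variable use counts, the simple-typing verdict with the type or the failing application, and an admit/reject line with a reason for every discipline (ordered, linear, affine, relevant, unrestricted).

variable uses: u=1, w=1, v=2, z (bound)=2, y (bound)=1
uses in reading order: z, z, u, v, y, v, w
typing: well-typed — term : ((((T1 -> T1) -> T3) -> (T3 -> T3) -> T3 -> T3) -> ((T1 -> T1) -> T3) -> (T3 -> T3) -> T3 -> T3) -> T3
ordered: ✗, v ×2, z ×2 used more than once (contraction)
linear: ✗, v ×2, z ×2 used more than once (contraction)
affine: ✗, v ×2, z ×2 used more than once (contraction)
relevant: ✓, every one of u, w, v, z, y appears
unrestricted: ✓, simply typable at ((((T1 -> T1) -> T3) -> (T3 -> T3) -> T3 -> T3) -> ((T1 -> T1) -> T3) -> (T3 -> T3) -> T3 -> T3) -> T3; W, C, E all held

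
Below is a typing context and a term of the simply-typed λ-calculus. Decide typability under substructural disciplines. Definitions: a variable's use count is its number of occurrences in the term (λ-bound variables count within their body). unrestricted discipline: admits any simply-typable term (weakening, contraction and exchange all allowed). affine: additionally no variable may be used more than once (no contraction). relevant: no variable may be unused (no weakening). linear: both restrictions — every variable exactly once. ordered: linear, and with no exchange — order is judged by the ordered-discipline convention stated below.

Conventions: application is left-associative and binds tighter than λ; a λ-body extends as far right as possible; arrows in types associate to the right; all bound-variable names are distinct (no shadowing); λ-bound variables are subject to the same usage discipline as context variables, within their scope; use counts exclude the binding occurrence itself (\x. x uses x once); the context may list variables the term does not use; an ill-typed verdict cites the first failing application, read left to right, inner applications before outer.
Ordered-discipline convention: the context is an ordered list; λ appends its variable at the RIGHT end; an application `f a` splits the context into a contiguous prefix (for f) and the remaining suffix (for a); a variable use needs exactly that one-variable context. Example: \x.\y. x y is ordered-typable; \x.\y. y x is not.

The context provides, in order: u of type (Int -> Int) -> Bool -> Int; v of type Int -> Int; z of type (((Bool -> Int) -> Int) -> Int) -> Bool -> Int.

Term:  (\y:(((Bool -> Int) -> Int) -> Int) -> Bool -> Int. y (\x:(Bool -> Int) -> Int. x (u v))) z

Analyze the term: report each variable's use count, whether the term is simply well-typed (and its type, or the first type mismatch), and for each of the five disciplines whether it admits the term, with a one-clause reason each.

variable uses: u=1, v=1, z=1, y [bound]=1, x [bound]=1
uses in reading order: y, x, u, v, z
typing: the term checks, with type Bool -> Int
ordered ✗ (no ordered split (uses run y, x, u, v, z))
linear ✓ (u, v, z, y, x: one use apiece)
affine ✓ (none of u, v, z, y, x used more than once)
relevant ✓ (at least one use each (u, v, z, y, x))
unrestricted ✓ (simply typable at Bool -> Int; W, C, E all held)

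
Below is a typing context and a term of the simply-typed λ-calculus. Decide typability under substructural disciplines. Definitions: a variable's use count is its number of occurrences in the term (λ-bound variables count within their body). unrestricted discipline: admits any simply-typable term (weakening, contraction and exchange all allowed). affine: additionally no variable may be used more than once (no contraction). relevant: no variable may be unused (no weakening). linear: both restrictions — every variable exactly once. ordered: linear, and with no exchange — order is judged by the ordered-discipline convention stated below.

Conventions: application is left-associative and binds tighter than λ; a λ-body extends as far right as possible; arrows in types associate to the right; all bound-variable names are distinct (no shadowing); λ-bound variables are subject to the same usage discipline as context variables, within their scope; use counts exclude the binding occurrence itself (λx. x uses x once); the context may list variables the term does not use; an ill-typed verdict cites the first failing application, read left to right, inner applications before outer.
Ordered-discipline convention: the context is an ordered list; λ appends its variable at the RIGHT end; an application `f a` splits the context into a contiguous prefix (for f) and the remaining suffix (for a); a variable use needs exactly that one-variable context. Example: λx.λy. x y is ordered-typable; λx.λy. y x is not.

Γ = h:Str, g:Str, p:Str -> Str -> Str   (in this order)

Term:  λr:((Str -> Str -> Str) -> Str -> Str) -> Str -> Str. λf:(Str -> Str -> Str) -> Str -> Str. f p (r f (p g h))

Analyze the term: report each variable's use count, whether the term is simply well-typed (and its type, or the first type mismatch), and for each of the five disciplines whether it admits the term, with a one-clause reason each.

variable uses: h ×1, g ×1, p ×2, r [bound] ×1, f [bound] ×2
order of uses: f, p, r, f, p, g, h
typing: the term checks, with type (((Str -> Str -> Str) -> Str -> Str) -> Str -> Str) -> ((Str -> Str -> Str) -> Str -> Str) -> Str
ordered ✗ (repeated use of p ×2, f ×2)
linear ✗ (repeated use of p ×2, f ×2)
affine ✗ (repeated use of p ×2, f ×2)
relevant ✓ (h, g, p, r, f: all used, weakening unneeded)
unrestricted ✓ (type-checks ((((Str -> Str -> Str) -> Str -> Str) -> Str -> Str) -> ((Str -> Str -> Str) -> Str -> Str) -> Str) and nothing is barred)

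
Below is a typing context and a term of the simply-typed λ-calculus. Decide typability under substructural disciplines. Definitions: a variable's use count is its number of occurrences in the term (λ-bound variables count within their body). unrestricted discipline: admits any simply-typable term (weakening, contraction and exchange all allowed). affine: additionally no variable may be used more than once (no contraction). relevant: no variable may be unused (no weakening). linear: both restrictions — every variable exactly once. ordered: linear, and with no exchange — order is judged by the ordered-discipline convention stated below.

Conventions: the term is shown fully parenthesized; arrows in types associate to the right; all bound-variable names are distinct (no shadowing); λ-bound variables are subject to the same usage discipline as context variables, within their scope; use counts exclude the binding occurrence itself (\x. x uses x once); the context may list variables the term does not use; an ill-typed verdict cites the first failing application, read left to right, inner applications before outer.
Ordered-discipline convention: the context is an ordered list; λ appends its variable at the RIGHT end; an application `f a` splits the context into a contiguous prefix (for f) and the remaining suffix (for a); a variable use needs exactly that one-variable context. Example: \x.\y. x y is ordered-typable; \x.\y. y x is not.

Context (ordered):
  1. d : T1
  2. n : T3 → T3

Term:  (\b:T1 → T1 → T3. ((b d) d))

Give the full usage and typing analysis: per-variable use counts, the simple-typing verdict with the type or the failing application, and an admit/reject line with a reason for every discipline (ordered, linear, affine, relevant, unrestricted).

counts: d: 2; n: 0; b (bound): 1
left-to-right use order: b, d, d
typing: well-typed — term : (T1 → T1 → T3) → T3
ordered ✗ (needs contraction — d ×2; unused: n — weakening required)
linear ✗ (needs contraction — d ×2; unused: n — weakening required)
affine ✗ (needs contraction — d ×2)
relevant ✗ (unused: n — weakening required)
unrestricted ✓ (well-typed at (T1 → T1 → T3) → T3; no restrictions here)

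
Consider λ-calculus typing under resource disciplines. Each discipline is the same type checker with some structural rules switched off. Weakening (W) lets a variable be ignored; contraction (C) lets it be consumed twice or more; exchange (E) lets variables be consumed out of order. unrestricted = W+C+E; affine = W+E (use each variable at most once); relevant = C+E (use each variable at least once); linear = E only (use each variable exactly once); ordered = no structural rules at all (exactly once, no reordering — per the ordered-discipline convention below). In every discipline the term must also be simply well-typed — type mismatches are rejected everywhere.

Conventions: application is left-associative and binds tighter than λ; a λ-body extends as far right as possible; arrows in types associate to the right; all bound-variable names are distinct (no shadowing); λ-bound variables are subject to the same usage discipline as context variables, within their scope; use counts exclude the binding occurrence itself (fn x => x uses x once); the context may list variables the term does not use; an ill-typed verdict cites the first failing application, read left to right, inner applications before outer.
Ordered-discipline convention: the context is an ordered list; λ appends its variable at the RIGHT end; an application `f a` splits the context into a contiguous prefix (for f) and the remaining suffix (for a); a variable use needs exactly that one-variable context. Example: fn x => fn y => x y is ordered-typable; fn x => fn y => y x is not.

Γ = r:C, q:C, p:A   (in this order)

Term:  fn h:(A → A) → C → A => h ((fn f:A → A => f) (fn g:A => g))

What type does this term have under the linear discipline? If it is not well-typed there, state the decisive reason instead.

not well-typed under linear — r, q, p left unused
variable uses: r: 0; q: 0; p: 0; h (λ-bound): 1; f (λ-bound): 1; g (λ-bound): 1
use order (left to right): h, f, g
typing: the term checks, with type ((A → A) → C → A) → C → A
per-discipline verdicts: ordered ✗; linear ✗; affine ✓; relevant ✗; unrestricted ✓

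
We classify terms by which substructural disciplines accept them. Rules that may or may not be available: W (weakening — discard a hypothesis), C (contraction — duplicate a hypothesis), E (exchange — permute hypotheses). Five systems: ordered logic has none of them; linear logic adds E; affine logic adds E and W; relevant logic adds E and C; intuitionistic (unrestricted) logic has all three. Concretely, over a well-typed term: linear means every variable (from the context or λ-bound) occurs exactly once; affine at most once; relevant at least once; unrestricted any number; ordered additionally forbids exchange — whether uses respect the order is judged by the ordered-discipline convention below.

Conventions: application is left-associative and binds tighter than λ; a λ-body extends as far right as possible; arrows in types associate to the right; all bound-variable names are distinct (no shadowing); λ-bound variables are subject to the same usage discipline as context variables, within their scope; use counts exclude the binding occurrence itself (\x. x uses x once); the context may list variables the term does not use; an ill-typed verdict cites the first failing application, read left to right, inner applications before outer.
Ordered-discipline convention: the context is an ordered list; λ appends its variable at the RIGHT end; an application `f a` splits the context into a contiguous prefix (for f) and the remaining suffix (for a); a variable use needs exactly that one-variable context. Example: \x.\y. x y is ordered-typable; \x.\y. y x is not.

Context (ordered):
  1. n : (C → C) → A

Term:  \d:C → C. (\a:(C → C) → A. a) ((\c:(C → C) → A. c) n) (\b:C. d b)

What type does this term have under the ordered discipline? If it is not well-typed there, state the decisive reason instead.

term : (C → C) → A
usage: n=1, d [bound]=1, a [bound]=1, c [bound]=1, b [bound]=1
use order (left to right): a, c, n, d, b
typing: the term checks, with type (C → C) → A
across the five disciplines: ordered ✓ · linear ✓ · affine ✓ · relevant ✓ · unrestricted ✓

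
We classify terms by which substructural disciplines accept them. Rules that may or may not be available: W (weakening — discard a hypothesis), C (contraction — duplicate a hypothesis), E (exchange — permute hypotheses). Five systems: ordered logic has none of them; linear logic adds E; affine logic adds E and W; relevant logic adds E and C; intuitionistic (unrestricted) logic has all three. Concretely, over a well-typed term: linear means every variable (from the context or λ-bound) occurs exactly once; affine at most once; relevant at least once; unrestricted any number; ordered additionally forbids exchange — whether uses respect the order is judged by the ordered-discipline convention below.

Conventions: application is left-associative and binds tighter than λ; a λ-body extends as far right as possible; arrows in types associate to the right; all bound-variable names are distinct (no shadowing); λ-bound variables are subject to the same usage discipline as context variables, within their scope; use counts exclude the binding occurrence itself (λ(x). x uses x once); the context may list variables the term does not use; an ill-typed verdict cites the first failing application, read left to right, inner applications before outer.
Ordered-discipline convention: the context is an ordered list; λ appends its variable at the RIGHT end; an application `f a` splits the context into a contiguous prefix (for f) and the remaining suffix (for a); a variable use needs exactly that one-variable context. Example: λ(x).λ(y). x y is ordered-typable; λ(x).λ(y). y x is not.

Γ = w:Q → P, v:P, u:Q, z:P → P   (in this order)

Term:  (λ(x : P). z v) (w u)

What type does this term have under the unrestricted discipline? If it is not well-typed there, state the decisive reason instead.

term : P
variable uses: w: 1×, v: 1×, u: 1×, z: 1×, x [bound]: 0×
uses in reading order: z, v, w, u
typing: ✓ — P
per-discipline verdicts: ordered ✗, linear ✗, affine ✓, relevant ✗, unrestricted ✓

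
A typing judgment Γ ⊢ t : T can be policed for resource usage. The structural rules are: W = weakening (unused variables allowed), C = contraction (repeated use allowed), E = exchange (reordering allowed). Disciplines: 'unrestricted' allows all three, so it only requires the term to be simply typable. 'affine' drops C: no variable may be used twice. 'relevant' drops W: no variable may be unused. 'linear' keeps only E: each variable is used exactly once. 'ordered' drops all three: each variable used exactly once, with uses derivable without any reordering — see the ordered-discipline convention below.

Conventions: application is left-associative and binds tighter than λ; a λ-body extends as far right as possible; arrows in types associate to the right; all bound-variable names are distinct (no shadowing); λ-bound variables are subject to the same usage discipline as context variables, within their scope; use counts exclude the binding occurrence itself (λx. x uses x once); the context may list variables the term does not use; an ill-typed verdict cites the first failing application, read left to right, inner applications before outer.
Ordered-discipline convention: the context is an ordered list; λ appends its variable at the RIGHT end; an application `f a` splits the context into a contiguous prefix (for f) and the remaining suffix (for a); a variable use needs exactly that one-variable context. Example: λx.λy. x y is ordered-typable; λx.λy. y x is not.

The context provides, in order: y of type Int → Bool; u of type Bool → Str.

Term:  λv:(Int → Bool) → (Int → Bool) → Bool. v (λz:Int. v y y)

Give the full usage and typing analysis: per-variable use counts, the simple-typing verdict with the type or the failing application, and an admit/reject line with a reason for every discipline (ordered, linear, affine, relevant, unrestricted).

variable uses: y: 2×; u: 0×; v (λ-bound): 2×; z (λ-bound): 0×
order of uses: v, v, y, y
typing: ✓ — ((Int → Bool) → (Int → Bool) → Bool) → (Int → Bool) → Bool
ordered: ✗ — y ×2, v ×2 used more than once (contraction); needs weakening: u, z unused
linear: ✗ — y ×2, v ×2 used more than once (contraction); needs weakening: u, z unused
affine: ✗ — y ×2, v ×2 used more than once (contraction)
relevant: ✗ — needs weakening: u, z unused
unrestricted: ✓ — type-checks (((Int → Bool) → (Int → Bool) → Bool) → (Int → Bool) → Bool) and nothing is barred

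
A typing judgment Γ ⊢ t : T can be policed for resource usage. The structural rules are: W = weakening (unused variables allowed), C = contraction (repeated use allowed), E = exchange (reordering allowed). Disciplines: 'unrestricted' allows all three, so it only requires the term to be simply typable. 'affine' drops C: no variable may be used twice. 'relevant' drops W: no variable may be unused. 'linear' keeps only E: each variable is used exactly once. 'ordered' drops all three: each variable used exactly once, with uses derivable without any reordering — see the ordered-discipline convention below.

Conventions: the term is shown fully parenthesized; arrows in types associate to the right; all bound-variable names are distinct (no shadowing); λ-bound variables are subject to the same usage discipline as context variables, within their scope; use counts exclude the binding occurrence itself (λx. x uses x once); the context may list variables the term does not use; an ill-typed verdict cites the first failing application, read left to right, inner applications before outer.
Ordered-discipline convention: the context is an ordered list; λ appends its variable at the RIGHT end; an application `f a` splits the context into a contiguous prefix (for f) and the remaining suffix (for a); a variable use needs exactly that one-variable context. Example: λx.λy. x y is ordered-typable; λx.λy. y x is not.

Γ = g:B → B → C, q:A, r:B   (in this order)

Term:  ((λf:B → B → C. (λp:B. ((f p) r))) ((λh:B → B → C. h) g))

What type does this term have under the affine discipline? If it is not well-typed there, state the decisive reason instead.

term : B → C
counts: g=1; q=0; r=1; f (λ-bound)=1; p (λ-bound)=1; h (λ-bound)=1
left-to-right use order: f, p, r, h, g
typing: the term checks, with type B → C
all disciplines: ordered ✗ | linear ✗ | affine ✓ | relevant ✗ | unrestricted ✓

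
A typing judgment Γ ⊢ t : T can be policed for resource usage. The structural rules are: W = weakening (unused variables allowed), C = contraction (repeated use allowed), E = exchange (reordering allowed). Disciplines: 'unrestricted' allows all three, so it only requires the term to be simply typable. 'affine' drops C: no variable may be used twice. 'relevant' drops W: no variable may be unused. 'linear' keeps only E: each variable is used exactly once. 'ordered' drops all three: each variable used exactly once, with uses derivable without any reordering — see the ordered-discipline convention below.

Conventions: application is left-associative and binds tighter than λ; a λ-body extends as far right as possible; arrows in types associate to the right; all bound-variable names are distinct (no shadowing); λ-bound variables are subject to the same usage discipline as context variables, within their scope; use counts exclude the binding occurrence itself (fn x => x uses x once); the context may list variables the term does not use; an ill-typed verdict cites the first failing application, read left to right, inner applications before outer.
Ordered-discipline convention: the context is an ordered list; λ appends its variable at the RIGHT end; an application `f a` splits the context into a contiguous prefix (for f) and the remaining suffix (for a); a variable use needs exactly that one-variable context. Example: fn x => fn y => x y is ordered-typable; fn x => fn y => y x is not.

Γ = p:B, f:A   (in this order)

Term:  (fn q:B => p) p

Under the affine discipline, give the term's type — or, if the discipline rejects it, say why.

not well-typed under affine — repeated use of p ×2
variable uses: p: 2, f: 0, q (bound): 0
left-to-right use order: p, p
typing: the term checks, with type B
across the five disciplines: ordered ✗ · linear ✗ · affine ✗ · relevant ✗ · unrestricted ✓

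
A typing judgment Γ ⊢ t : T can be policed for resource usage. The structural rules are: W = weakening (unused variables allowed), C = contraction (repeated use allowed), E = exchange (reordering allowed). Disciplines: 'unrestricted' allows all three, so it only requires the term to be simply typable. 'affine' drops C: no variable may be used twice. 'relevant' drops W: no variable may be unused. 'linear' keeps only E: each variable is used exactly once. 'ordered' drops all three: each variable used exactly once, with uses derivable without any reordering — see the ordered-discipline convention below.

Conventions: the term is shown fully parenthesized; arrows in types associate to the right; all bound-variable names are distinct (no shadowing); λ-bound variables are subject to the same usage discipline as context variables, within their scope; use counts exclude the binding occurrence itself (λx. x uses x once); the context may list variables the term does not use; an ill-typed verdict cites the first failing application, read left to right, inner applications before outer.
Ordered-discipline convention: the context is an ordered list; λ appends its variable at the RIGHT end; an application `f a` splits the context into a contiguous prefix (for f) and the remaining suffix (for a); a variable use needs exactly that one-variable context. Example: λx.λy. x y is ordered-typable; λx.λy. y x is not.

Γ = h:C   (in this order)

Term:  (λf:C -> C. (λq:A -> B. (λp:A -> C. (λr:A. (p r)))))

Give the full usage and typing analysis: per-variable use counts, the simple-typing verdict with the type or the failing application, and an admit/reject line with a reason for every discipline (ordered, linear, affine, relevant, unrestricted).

counts: h: 0, f [bound]: 0, q [bound]: 0, p [bound]: 1, r [bound]: 1
left-to-right use order: p, r
typing: well-typed — term : (C -> C) -> (A -> B) -> (A -> C) -> A -> C
ordered ✗ (unused: h, f, q — weakening required)
linear ✗ (unused: h, f, q — weakening required)
affine ✓ (at most one use each (h, f, q, p, r))
relevant ✗ (unused: h, f, q — weakening required)
unrestricted ✓ (well-typed at (C -> C) -> (A -> B) -> (A -> C) -> A -> C; no restrictions here)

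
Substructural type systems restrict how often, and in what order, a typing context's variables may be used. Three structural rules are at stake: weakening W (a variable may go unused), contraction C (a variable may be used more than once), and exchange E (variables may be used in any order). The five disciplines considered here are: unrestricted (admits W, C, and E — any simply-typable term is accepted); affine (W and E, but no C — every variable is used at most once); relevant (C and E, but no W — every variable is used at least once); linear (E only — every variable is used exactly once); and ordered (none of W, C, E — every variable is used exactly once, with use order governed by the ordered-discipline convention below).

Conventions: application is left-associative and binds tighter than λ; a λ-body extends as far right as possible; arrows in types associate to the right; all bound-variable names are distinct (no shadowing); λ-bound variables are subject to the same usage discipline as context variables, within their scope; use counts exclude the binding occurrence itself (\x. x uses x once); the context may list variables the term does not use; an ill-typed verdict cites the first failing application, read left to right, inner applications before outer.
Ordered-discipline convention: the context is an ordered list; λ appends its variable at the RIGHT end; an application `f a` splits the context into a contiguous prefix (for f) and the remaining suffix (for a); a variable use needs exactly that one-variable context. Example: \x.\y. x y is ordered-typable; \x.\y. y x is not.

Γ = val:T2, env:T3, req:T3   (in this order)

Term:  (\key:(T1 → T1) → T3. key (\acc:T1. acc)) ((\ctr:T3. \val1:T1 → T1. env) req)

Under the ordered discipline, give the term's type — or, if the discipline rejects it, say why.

not well-typed under ordered — val, ctr, val1 left unused
usage: val ×0; env ×1; req ×1; key (bound) ×1; acc (bound) ×1; ctr (bound) ×0; val1 (bound) ×0
use order (left to right): key, acc, env, req
typing: well-typed — term : T3
all disciplines: ordered ✗; linear ✗; affine ✓; relevant ✗; unrestricted ✓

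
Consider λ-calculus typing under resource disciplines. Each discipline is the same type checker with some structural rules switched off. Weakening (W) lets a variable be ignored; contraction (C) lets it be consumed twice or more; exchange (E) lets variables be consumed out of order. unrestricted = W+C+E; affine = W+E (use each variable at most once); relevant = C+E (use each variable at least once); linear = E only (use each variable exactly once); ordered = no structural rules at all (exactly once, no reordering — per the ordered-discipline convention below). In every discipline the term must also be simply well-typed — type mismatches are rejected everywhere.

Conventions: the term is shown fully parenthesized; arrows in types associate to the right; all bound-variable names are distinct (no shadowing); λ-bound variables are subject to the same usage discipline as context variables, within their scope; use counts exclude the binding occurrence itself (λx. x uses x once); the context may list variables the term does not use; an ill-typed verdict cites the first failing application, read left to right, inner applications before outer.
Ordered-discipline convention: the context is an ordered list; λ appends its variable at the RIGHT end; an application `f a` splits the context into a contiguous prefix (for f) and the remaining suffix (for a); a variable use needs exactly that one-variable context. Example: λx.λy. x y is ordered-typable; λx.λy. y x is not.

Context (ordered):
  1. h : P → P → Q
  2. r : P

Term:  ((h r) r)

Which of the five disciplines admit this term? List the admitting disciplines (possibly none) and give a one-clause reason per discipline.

accepted by: relevant, unrestricted
usage: h=1, r=2
uses in reading order: h, r, r
typing: the term checks, with type Q
ordered ✗ (r ×2 used more than once (contraction))
linear ✗ (r ×2 used more than once (contraction))
affine ✗ (r ×2 used more than once (contraction))
relevant ✓ (none of h, r goes unused)
unrestricted ✓ (well-typed at Q; no restrictions here)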